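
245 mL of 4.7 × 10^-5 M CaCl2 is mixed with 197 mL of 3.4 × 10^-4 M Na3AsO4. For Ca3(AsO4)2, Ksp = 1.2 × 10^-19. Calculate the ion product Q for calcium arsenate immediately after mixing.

Q = 4.1e-22

Total volume = 245 + 197 = 442 mL.
[Ca^2+] = 4.7 × 10^-5 × (245/442) = 2.61 × 10^-5 M
[AsO4^3-] = 3.4 × 10^-4 × (197/442) = 1.52 × 10^-4 M
Ca3(AsO4)2(s) <=> 3 Ca^2+(aq) + 2 AsO4^3-(aq), so Q = [Ca^2+]^3[AsO4^3-]^2
Q = (2.61 × 10^-5)^3(1.52 x 10^-4)^2 = 4.1 x 10^-22
Q < Ksp, so no precipitate of Ca3(AsO4)2 forms.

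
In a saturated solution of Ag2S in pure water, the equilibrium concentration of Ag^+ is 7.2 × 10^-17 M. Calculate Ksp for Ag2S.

Ksp = 1.9e-49

Ag2S(s) <=> 2 Ag^+ + S^2-
Stoichiometry gives [S^2-] = (1/2)[Ag^+] = 3.60 × 10^-17 M.
Ksp = [Ag^+]^2[S^2-]
Ksp = (7.2 x 10^-17)^2 × 3.60 × 10^-17 = 1.9 × 10^-49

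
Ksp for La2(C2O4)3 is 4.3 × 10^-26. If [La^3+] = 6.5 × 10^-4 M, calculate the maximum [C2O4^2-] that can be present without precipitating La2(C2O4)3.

4.7 × 10^-7 M

La2(C2O4)3(s) ⇌ 2 La^3+(aq) + 3 C2O4^2-(aq)
Ksp = [La^3+]^2[C2O4^2-]^3
Precipitation begins when Q = Ksp. With [La^3+] = 6.5 × 10^-4 M:
4.3 × 10^-26 = (6.5 × 10^-4)^2 × [C2O4^2-]^3
[C2O4^2-] = (4.3 × 10^-26 / 4.23 × 10^-7)^(1/3) = 4.7 × 10^-7 M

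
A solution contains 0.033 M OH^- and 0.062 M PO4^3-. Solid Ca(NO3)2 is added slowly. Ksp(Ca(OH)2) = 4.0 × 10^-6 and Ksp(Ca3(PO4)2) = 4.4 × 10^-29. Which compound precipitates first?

Ca3(PO4)2

Each salt begins to precipitate when Q = Ksp, i.e. when [Ca^2+] reaches its threshold.
For Ca(OH)2: 4.0 × 10^-6 = (0.033)^2 × [Ca^2+]  ⇒  [Ca^2+] = 3.7 × 10^-3 M.
For Ca3(PO4)2: 4.4 × 10^-29 = (0.062)^2 × [Ca^2+]^3  ⇒  [Ca^2+] = 2.3 × 10^-9 M.
The salt with the lower threshold [Ca^2+] precipitates first: Ca3(PO4)2.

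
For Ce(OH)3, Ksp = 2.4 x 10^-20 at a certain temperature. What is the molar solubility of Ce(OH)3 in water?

Ce(OH)3(s) ⇌ Ce^3+ + 3 OH^-
Ksp = [Ce^3+][OH^-]^3
Let s = molar solubility. Then [Ce^3+] = s and [OH^-] = 3s.
Substituting: Ksp = s(3s)^3 = 27s^4
s^4 = 2.4 x 10^-20 / 27, so s = 5.5 x 10^-6 M

5.5 × 10^-6 M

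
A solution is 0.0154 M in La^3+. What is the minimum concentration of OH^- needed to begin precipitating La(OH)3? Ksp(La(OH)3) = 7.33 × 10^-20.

La(OH)3(s) ⇌ La^3+ + 3 OH^-
Ksp = [La^3+][OH^-]^3
Precipitation begins when Q = Ksp. With [La^3+] = 0.0154 M:
7.33 × 10^-20 = (0.0154) × [OH^-]^3
[OH^-] = (7.33 × 10^-20 / 1.54 × 10^-2)^(1/3) = 1.68 x 10^-6 M

[OH^-] = 1.68 × 10^-6 M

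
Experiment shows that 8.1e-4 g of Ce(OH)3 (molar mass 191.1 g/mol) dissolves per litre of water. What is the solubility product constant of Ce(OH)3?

Ksp ≈ 8.7 x 10^-21

Molar solubility s = (8.1 x 10^-4 g/L) / (191.1 g/mol) = 4.24 × 10^-6 M.
Ce(OH)3(s) ⇌ Ce^3+ + 3 OH^-
If s mol/L of Ce(OH)3 dissolves, [Ce^3+] = s and [OH^-] = 3s.
Ksp = [Ce^3+][OH^-]^3
So Ksp = s × (3s)^3 = 27s^4
Ksp = 27 × (4.24 × 10^-6)^4 = 8.7 × 10^-21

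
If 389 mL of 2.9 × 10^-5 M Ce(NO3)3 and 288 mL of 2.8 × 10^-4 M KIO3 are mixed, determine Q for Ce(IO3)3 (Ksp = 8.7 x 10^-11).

Total volume = 389 + 288 = 677 mL.
[Ce^3+] = 2.9 × 10^-5 × (389/677) = 1.67 × 10^-5 M
[IO3^-] = 2.8 × 10^-4 × (288/677) = 1.19 x 10^-4 M
Ce(IO3)3(s) ⇌ Ce^3+(aq) + 3 IO3^-(aq), so Q = [Ce^3+][IO3^-]^3
Q = (1.67 × 10^-5)(1.19 × 10^-4)^3 = 2.8 x 10^-17
Q < Ksp, so no precipitate of Ce(IO3)3 forms.

2.8e-17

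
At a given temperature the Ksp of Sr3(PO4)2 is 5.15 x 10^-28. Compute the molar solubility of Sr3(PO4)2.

s = 1.37 x 10^-6 M

Sr3(PO4)2(s) <=> 3 Sr^2+ + 2 PO4^3-
Ksp = [Sr^2+]^3[PO4^3-]^2
For each mole of Sr3(PO4)2 that dissolves: [Sr^2+] = 3s, [PO4^3-] = 2s.
So Ksp = (3s)^3 × (2s)^2 = 108s^5
s = (5.15 x 10^-28 / 108)^(1/5) = 1.37 × 10^-6 M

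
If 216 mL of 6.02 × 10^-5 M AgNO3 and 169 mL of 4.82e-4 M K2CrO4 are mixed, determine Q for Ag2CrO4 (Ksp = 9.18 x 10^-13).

Q ≈ 2.41 x 10^-13

Total volume = 216 + 169 = 385 mL.
[Ag^+] = 6.02 × 10^-5 × (216/385) = 3.377 x 10^-5 M
[CrO4^2-] = 4.82 × 10^-4 × (169/385) = 2.116 × 10^-4 M
Ag2CrO4(s) ⇌ 2 Ag^+ + CrO4^2-, so Q = [Ag^+]^2[CrO4^2-]
Q = (3.377 x 10^-5)^2(2.116 × 10^-4) = 2.41 x 10^-13
Q < Ksp, so no precipitate of Ag2CrO4 forms.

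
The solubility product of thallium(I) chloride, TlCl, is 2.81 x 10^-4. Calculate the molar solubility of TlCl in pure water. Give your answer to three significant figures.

s = 1.68e-2 M

TlCl(s) ⇌ Tl^+ + Cl^-
Ksp = [Tl^+][Cl^-]
For each mole of TlCl that dissolves: [Tl^+] = s, [Cl^-] = s.
Ksp = s × s = s^2
s = √(2.81 x 10^-4) = 1.68 x 10^-2 M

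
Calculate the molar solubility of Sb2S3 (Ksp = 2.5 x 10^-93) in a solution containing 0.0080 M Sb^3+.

Sb2S3(s) ⇌ 2 Sb^3+ + 3 S^2-
Ksp = [Sb^3+]^2[S^2-]^3
If s mol/L dissolves here, [Sb^3+] = 0.0080 + 2s ≈ 0.0080, [S^2-] = 3s (since the Sb^3+ already present dominates).
Ksp ≈ (0.0080)^2 × (3s)^3
s = 1.1 x 10^-30 M
Check: 2s = 2.3 × 10^-30 ≪ 0.0080, so the approximation is valid.

1.1e-30 M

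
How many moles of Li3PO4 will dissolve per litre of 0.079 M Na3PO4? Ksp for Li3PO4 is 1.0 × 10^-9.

7.8e-4 M

Li3PO4(s) ⇌ 3 Li^+(aq) + PO4^3-(aq)
Ksp = [Li^+]^3[PO4^3-]
Let s = moles of Li3PO4 that dissolve per litre. [Li^+] = 3s, [PO4^3-] = 0.079 + s ≈ 0.079 (Ksp is small, so little additional dissolves).
Ksp ≈ (3s)^3 × 0.079
s = 7.8 × 10^-4 M
Check: s = 7.8 x 10^-4 ≪ 0.079, so the approximation is valid.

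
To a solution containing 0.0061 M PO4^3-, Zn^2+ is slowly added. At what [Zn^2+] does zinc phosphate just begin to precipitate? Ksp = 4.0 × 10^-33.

Zn3(PO4)2(s) ⇌ 3 Zn^2+ + 2 PO4^3-
Ksp = [Zn^2+]^3[PO4^3-]^2
Precipitation begins when Q = Ksp. With [PO4^3-] = 0.0061 M:
4.0 × 10^-33 = (0.0061)^2 × [Zn^2+]^3
[Zn^2+] = (4.0 × 10^-33 / 3.72 x 10^-5)^(1/3) = 4.8 × 10^-10 M

4.8 x 10^-10 M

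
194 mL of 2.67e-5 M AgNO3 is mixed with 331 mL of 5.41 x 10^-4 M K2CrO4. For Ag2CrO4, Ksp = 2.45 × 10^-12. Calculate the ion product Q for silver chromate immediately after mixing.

Total volume = 194 + 331 = 525 mL.
[Ag^+] = 2.67 x 10^-5 × (194/525) = 9.866 x 10^-6 M
[CrO4^2-] = 5.41 x 10^-4 × (331/525) = 3.411 × 10^-4 M
Ag2CrO4(s) ⇌ 2 Ag^+ + CrO4^2-, so Q = [Ag^+]^2[CrO4^2-]
Q = (9.866 × 10^-6)^2(3.411 x 10^-4) = 3.32 × 10^-14
Q < Ksp, so no precipitate of Ag2CrO4 forms.

3.32 x 10^-14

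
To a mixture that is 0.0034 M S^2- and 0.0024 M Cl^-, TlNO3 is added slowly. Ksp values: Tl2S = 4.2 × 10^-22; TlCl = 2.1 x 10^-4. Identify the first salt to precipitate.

Precipitation of each salt starts when its ion product equals its Ksp.
For Tl2S: 4.2 × 10^-22 = 0.0034 × [Tl^+]^2  ⇒  [Tl^+] = 3.5 × 10^-10 M.
For TlCl: 2.1 x 10^-4 = 0.0024 × [Tl^+]  ⇒  [Tl^+] = 8.8 × 10^-2 M.
The salt with the lower threshold [Tl^+] precipitates first: Tl2S.

Tl2S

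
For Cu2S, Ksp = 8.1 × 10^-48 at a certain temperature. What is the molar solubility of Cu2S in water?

s ≈ 1.3 x 10^-16 M

Cu2S(s) ⇌ 2 Cu^+ + S^2-
Ksp = [Cu^+]^2[S^2-]
For each mole of Cu2S that dissolves: [Cu^+] = 2s, [S^2-] = s.
Ksp = (2s)^2s = 4s^3
Solving, s = (8.1 × 10^-48/4)^(1/3) = 1.3 × 10^-16 M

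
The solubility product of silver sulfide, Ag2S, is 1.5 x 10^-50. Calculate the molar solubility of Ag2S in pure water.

Ag2S(s) ⇌ 2 Ag^+(aq) + S^2-(aq)
Ksp = [Ag^+]^2[S^2-]
For each mole of Ag2S that dissolves: [Ag^+] = 2s, [S^2-] = s.
Substituting: Ksp = (2s)^2s = 4s^3
s^3 = 1.5 x 10^-50 / 4, so s = 1.6 x 10^-17 M

s ≈ 1.6 x 10^-17 M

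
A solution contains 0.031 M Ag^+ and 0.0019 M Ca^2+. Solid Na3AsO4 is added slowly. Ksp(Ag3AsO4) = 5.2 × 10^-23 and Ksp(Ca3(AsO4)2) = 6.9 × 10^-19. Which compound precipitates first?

Each salt begins to precipitate when Q = Ksp, i.e. when [AsO4^3-] reaches its threshold.
For Ag3AsO4: 5.2 × 10^-23 = (0.031)^3 × [AsO4^3-]  ⇒  [AsO4^3-] = 1.7 × 10^-18 M.
For Ca3(AsO4)2: 6.9 × 10^-19 = (0.0019)^3 × [AsO4^3-]^2  ⇒  [AsO4^3-] = 1.0 × 10^-5 M.
The salt with the lower threshold [AsO4^3-] precipitates first: Ag3AsO4.

Ag3AsO4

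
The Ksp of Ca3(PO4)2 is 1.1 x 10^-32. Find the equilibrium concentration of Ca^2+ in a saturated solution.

[Ca^2+] ≈ 4.8 × 10^-7 M

Ca3(PO4)2(s) <=> 3 Ca^2+(aq) + 2 PO4^3-(aq)
Ksp = [Ca^2+]^3[PO4^3-]^2
For each mole of Ca3(PO4)2 that dissolves: [Ca^2+] = 3s, [PO4^3-] = 2s.
Ksp = (3s)^3(2s)^2 = 108s^5
Solving, s = (1.1 x 10^-32/108)^(1/5) = 1.59 x 10^-7 M
[Ca^2+] = 3s = 4.8 × 10^-7 M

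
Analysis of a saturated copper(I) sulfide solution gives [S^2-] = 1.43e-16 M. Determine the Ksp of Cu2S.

Cu2S(s) <=> 2 Cu^+ + S^2-
Stoichiometry gives [Cu^+] = (2/1)[S^2-] = 2.860 × 10^-16 M.
Ksp = [Cu^+]^2[S^2-]
Ksp = (2.860 × 10^-16)^2 × 1.43 × 10^-16 = 1.17 × 10^-47

1.17 × 10^-47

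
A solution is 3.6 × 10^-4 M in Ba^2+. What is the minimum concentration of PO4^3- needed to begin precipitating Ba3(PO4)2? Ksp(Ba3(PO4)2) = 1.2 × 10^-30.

[PO4^3-] = 1.6 × 10^-10 M

Ba3(PO4)2(s) <=> 3 Ba^2+(aq) + 2 PO4^3-(aq)
Ksp = [Ba^2+]^3[PO4^3-]^2
Precipitation begins when Q = Ksp. With [Ba^2+] = 3.6 × 10^-4 M:
1.2 × 10^-30 = (3.6 × 10^-4)^3 × [PO4^3-]^2
[PO4^3-] = (1.2 × 10^-30 / 4.67 x 10^-11)^(1/2) = 1.6 x 10^-10 M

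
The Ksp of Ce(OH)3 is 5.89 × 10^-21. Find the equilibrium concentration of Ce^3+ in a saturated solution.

3.84 x 10^-6 M

Ce(OH)3(s) ⇌ Ce^3+(aq) + 3 OH^-(aq)
Ksp = [Ce^3+][OH^-]^3
For each mole of Ce(OH)3 that dissolves: [Ce^3+] = s, [OH^-] = 3s.
So Ksp = s × (3s)^3 = 27s^4
Solving, s = (5.89 × 10^-21/27)^(1/4) = 3.843 × 10^-6 M
[Ce^3+] = s = 3.84 × 10^-6 M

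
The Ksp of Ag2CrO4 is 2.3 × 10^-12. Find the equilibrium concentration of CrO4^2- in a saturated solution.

[CrO4^2-] ≈ 8.3e-5 M

Ag2CrO4(s) <=> 2 Ag^+(aq) + CrO4^2-(aq)
Ksp = [Ag^+]^2[CrO4^2-]
For each mole of Ag2CrO4 that dissolves: [Ag^+] = 2s, [CrO4^2-] = s.
Ksp = (2s)^2s = 4s^3
s = (2.3 × 10^-12 / 4)^(1/3) = 8.32 × 10^-5 M
[CrO4^2-] = s = 8.3 × 10^-5 M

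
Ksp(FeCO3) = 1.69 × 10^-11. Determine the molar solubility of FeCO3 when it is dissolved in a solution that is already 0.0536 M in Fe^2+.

s = 3.15 x 10^-10 M

FeCO3(s) ⇌ Fe^2+(aq) + CO3^2-(aq)
Ksp = [Fe^2+][CO3^2-]
Let s = moles of FeCO3 that dissolve per litre. [Fe^2+] = 0.0536 + s ≈ 0.0536, [CO3^2-] = s (common-ion effect: Fe^2+ is already 0.0536 M).
Ksp ≈ 0.0536 × s
s = 3.15 × 10^-10 M
Check: s = 3.2 × 10^-10 ≪ 0.0536, so the approximation is valid.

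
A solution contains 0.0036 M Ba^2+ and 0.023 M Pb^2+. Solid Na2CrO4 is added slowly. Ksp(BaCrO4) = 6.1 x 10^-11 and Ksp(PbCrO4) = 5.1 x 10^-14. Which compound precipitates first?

PbCrO4

Precipitation of each salt starts when its ion product equals its Ksp.
For BaCrO4: 6.1 x 10^-11 = 0.0036 × [CrO4^2-]  ⇒  [CrO4^2-] = 1.7 × 10^-8 M.
For PbCrO4: 5.1 x 10^-14 = 0.023 × [CrO4^2-]  ⇒  [CrO4^2-] = 2.2 × 10^-12 M.
The salt with the lower threshold [CrO4^2-] precipitates first: PbCrO4.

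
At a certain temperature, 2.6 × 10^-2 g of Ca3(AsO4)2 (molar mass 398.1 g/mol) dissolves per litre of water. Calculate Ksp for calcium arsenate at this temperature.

Molar solubility s = (2.6 x 10^-2 g/L) / (398.1 g/mol) = 6.53 × 10^-5 M.
Ca3(AsO4)2(s) <=> 3 Ca^2+(aq) + 2 AsO4^3-(aq)
With molar solubility s: [Ca^2+] = 3s, [AsO4^3-] = 2s.
Ksp = [Ca^2+]^3[AsO4^3-]^2
Substituting: Ksp = (3s)^3(2s)^2 = 108s^5
With s = 6.53 × 10^-5: Ksp = 1.3 × 10^-19

1.3 × 10^-19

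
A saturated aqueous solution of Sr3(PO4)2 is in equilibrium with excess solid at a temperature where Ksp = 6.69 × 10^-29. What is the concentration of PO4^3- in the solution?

Sr3(PO4)2(s) <=> 3 Sr^2+(aq) + 2 PO4^3-(aq)
Ksp = [Sr^2+]^3[PO4^3-]^2
If s mol/L of Sr3(PO4)2 dissolves, [Sr^2+] = 3s and [PO4^3-] = 2s.
So Ksp = (3s)^3 × (2s)^2 = 108s^5
s^5 = 6.69 × 10^-29 / 108, so s = 9.087 x 10^-7 M
[PO4^3-] = 2s = 1.82 x 10^-6 M

[PO4^3-] ≈ 1.82e-6 M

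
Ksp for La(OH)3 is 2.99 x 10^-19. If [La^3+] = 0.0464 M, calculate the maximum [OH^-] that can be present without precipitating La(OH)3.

La(OH)3(s) ⇌ La^3+(aq) + 3 OH^-(aq)
Ksp = [La^3+][OH^-]^3
Precipitation begins when Q = Ksp. With [La^3+] = 0.0464 M:
2.99 x 10^-19 = (0.0464) × [OH^-]^3
[OH^-] = (2.99 x 10^-19 / 4.64 x 10^-2)^(1/3) = 1.86 × 10^-6 M

[OH^-] = 1.86e-6 M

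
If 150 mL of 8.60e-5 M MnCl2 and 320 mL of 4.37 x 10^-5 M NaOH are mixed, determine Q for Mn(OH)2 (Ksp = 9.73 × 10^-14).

Q = 2.43e-14

Total volume = 150 + 320 = 470 mL.
[Mn^2+] = 8.60 × 10^-5 × (150/470) = 2.745 × 10^-5 M
[OH^-] = 4.37 × 10^-5 × (320/470) = 2.975 × 10^-5 M
Mn(OH)2(s) <=> Mn^2+ + 2 OH^-, so Q = [Mn^2+][OH^-]^2
Q = (2.745 x 10^-5)(2.975 × 10^-5)^2 = 2.43 × 10^-14
Q < Ksp, so no precipitate of Mn(OH)2 forms.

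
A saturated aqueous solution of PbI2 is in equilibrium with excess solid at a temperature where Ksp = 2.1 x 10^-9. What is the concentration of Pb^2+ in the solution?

[Pb^2+] ≈ 8.1 × 10^-4 M

PbI2(s) <=> Pb^2+ + 2 I^-
Ksp = [Pb^2+][I^-]^2
If s mol/L of PbI2 dissolves, [Pb^2+] = s and [I^-] = 2s.
Ksp = s(2s)^2 = 4s^3
s^3 = 2.1 x 10^-9 / 4, so s = 8.07 x 10^-4 M
[Pb^2+] = s = 8.1 × 10^-4 M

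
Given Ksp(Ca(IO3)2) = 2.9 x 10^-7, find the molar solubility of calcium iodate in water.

s = 4.2e-3 M

Ca(IO3)2(s) ⇌ Ca^2+(aq) + 2 IO3^-(aq)
Ksp = [Ca^2+][IO3^-]^2
Let s = molar solubility. Then [Ca^2+] = s and [IO3^-] = 2s.
Substituting: Ksp = s(2s)^2 = 4s^3
s^3 = 2.9 x 10^-7 / 4, so s = 4.2 x 10^-3 M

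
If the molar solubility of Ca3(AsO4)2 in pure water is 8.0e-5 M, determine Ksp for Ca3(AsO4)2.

Ca3(AsO4)2(s) <=> 3 Ca^2+(aq) + 2 AsO4^3-(aq)
Let s = molar solubility. Then [Ca^2+] = 3s and [AsO4^3-] = 2s.
Ksp = [Ca^2+]^3[AsO4^3-]^2
Ksp = (3s)^3(2s)^2 = 108s^5
With s = 8.0 x 10^-5: Ksp = 3.5 x 10^-19

Ksp = 3.5e-19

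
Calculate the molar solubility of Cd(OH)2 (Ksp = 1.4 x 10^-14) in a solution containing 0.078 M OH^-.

2.3 × 10^-12 M

Cd(OH)2(s) ⇌ Cd^2+ + 2 OH^-
Ksp = [Cd^2+][OH^-]^2
If s mol/L dissolves here, [Cd^2+] = s, [OH^-] = 0.078 + 2s ≈ 0.078 (common-ion effect: OH^- is already 0.078 M).
Ksp ≈ s × (0.078)^2
s = 2.3 x 10^-12 M
Check: 2s = 4.6 × 10^-12 ≪ 0.078, so the approximation is valid.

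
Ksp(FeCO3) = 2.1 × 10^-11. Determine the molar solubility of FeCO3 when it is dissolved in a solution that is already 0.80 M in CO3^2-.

FeCO3(s) ⇌ Fe^2+ + CO3^2-
Ksp = [Fe^2+][CO3^2-]
Let s be the molar solubility in this solution. [Fe^2+] = s, [CO3^2-] = 0.80 + s ≈ 0.80 (common-ion effect: CO3^2- is already 0.80 M).
Ksp ≈ s × 0.80
s = 2.6 × 10^-11 M
Check: s = 2.6 × 10^-11 ≪ 0.80, so the approximation is valid.

2.6e-11 M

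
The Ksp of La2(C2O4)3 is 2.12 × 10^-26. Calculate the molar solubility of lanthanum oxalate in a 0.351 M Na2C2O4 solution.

La2(C2O4)3(s) ⇌ 2 La^3+ + 3 C2O4^2-
Ksp = [La^3+]^2[C2O4^2-]^3
If s mol/L dissolves here, [La^3+] = 2s, [C2O4^2-] = 0.351 + 3s ≈ 0.351 (since C2O4^2- from Na2C2O4 dominates).
Ksp ≈ (2s)^2 × (0.351)^3
s = 3.50 × 10^-13 M
Check: 3s = 1.1 × 10^-12 ≪ 0.351, so the approximation is valid.

3.50 × 10^-13 M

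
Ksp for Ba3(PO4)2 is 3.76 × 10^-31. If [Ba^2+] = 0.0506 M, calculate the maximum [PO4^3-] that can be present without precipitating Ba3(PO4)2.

Ba3(PO4)2(s) ⇌ 3 Ba^2+(aq) + 2 PO4^3-(aq)
Ksp = [Ba^2+]^3[PO4^3-]^2
Precipitation begins when Q = Ksp. With [Ba^2+] = 0.0506 M:
3.76 × 10^-31 = (0.0506)^3 × [PO4^3-]^2
[PO4^3-] = (3.76 × 10^-31 / 1.296 x 10^-4)^(1/2) = 5.39 × 10^-14 M

[PO4^3-] ≈ 5.39 × 10^-14 M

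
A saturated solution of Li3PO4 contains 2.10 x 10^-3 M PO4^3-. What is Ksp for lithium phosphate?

Li3PO4(s) <=> 3 Li^+ + PO4^3-
Stoichiometry gives [Li^+] = (3/1)[PO4^3-] = 6.300 × 10^-3 M.
Ksp = [Li^+]^3[PO4^3-]
Ksp = (6.300 x 10^-3)^3 × 2.10 × 10^-3 = 5.25 × 10^-10

Ksp ≈ 5.25 × 10^-10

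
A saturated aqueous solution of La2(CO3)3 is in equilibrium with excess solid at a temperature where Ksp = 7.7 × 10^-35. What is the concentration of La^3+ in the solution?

La2(CO3)3(s) ⇌ 2 La^3+ + 3 CO3^2-
Ksp = [La^3+]^2[CO3^2-]^3
Let s = molar solubility. Then [La^3+] = 2s and [CO3^2-] = 3s.
So Ksp = (2s)^2 × (3s)^3 = 108s^5
s = (7.7 × 10^-35 / 108)^(1/5) = 5.90 x 10^-8 M
[La^3+] = 2s = 1.2 × 10^-7 M

[La^3+] ≈ 1.2 × 10^-7 M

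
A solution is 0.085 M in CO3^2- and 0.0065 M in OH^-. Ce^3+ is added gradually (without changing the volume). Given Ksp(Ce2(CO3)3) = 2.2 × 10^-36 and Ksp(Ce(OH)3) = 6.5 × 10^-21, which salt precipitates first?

Each salt begins to precipitate when Q = Ksp, i.e. when [Ce^3+] reaches its threshold.
For Ce2(CO3)3: 2.2 × 10^-36 = (0.085)^3 × [Ce^3+]^2  ⇒  [Ce^3+] = 6.0 × 10^-17 M.
For Ce(OH)3: 6.5 × 10^-21 = (0.0065)^3 × [Ce^3+]  ⇒  [Ce^3+] = 2.4 x 10^-14 M.
The salt with the lower threshold [Ce^3+] precipitates first: Ce2(CO3)3.

Ce2(CO3)3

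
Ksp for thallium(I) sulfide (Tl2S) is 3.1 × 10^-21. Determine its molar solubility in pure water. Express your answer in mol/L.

9.2 × 10^-8 M

Tl2S(s) ⇌ 2 Tl^+(aq) + S^2-(aq)
Ksp = [Tl^+]^2[S^2-]
Let s = molar solubility. Then [Tl^+] = 2s and [S^2-] = s.
So Ksp = (2s)^2 × s = 4s^3
s = (3.1 × 10^-21 / 4)^(1/3) = 9.2 × 10^-8 M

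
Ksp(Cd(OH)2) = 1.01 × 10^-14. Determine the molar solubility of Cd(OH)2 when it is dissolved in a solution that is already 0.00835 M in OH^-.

s = 1.45 × 10^-10 M

Cd(OH)2(s) <=> Cd^2+(aq) + 2 OH^-(aq)
Ksp = [Cd^2+][OH^-]^2
Let s be the molar solubility in this solution. [Cd^2+] = s, [OH^-] = 0.00835 + 2s ≈ 0.00835 (common-ion effect: OH^- is already 0.00835 M).
Ksp ≈ s × (0.00835)^2
s = 1.45 x 10^-10 M
Check: 2s = 2.9 x 10^-10 ≪ 0.00835, so the approximation is valid.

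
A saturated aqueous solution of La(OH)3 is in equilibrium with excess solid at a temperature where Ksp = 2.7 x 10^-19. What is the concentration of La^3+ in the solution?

La(OH)3(s) ⇌ La^3+ + 3 OH^-
Ksp = [La^3+][OH^-]^3
For each mole of La(OH)3 that dissolves: [La^3+] = s, [OH^-] = 3s.
Ksp = s(3s)^3 = 27s^4
Solving, s = (2.7 x 10^-19/27)^(1/4) = 1.00 × 10^-5 M
[La^3+] = s = 1.0 × 10^-5 M

1.0 × 10^-5 M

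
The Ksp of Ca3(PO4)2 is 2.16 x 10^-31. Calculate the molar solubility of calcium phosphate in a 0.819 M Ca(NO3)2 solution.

3.14 × 10^-16 M

Ca3(PO4)2(s) ⇌ 3 Ca^2+(aq) + 2 PO4^3-(aq)
Ksp = [Ca^2+]^3[PO4^3-]^2
Let s = moles of Ca3(PO4)2 that dissolve per litre. [Ca^2+] = 0.819 + 3s ≈ 0.819, [PO4^3-] = 2s (common-ion effect: Ca^2+ is already 0.819 M).
Ksp ≈ (0.819)^3 × (2s)^2
s = 3.14 x 10^-16 M
Check: 3s = 9.4 × 10^-16 ≪ 0.819, so the approximation is valid.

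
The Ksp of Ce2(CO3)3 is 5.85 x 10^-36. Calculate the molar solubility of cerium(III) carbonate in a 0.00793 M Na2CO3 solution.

1.71e-15 M

Ce2(CO3)3(s) ⇌ 2 Ce^3+(aq) + 3 CO3^2-(aq)
Ksp = [Ce^3+]^2[CO3^2-]^3
Let s = moles of Ce2(CO3)3 that dissolve per litre. [Ce^3+] = 2s, [CO3^2-] = 0.00793 + 3s ≈ 0.00793 (Ksp is small, so little additional dissolves).
Ksp ≈ (2s)^2 × (0.00793)^3
s = 1.71 x 10^-15 M
Check: 3s = 5.1 x 10^-15 ≪ 0.00793, so the approximation is valid.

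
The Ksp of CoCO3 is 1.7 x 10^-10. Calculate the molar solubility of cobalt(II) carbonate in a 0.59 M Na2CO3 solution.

s = 2.9e-10 M

CoCO3(s) <=> Co^2+(aq) + CO3^2-(aq)
Ksp = [Co^2+][CO3^2-]
Let s = moles of CoCO3 that dissolve per litre. [Co^2+] = s, [CO3^2-] = 0.59 + s ≈ 0.59 (since CO3^2- from Na2CO3 dominates).
Ksp ≈ s × 0.59
s = 2.9 × 10^-10 M
Check: s = 2.9 × 10^-10 ≪ 0.59, so the approximation is valid.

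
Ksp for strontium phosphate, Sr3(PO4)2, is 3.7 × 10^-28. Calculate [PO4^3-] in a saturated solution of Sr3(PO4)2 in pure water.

[PO4^3-] = 2.6 × 10^-6 M

Sr3(PO4)2(s) ⇌ 3 Sr^2+ + 2 PO4^3-
Ksp = [Sr^2+]^3[PO4^3-]^2
Let s = molar solubility. Then [Sr^2+] = 3s and [PO4^3-] = 2s.
Ksp = (3s)^3(2s)^2 = 108s^5
s^5 = 3.7 × 10^-28 / 108, so s = 1.28 × 10^-6 M
[PO4^3-] = 2s = 2.6 x 10^-6 M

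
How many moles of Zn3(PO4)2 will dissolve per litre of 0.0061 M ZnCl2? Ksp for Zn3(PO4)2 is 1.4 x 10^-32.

Zn3(PO4)2(s) ⇌ 3 Zn^2+(aq) + 2 PO4^3-(aq)
Ksp = [Zn^2+]^3[PO4^3-]^2
Let s = moles of Zn3(PO4)2 that dissolve per litre. [Zn^2+] = 0.0061 + 3s ≈ 0.0061, [PO4^3-] = 2s (since Zn^2+ from ZnCl2 dominates).
Ksp ≈ (0.0061)^3 × (2s)^2
s = 1.2 × 10^-13 M
Check: 3s = 3.7 × 10^-13 ≪ 0.0061, so the approximation is valid.

s = 1.2 x 10^-13 M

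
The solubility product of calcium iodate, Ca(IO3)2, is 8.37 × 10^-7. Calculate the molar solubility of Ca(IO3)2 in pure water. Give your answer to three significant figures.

s ≈ 5.94e-3 M

Ca(IO3)2(s) <=> Ca^2+(aq) + 2 IO3^-(aq)
Ksp = [Ca^2+][IO3^-]^2
With molar solubility s: [Ca^2+] = s, [IO3^-] = 2s.
Substituting: Ksp = s(2s)^2 = 4s^3
Solving, s = (8.37 × 10^-7/4)^(1/3) = 5.94 x 10^-3 M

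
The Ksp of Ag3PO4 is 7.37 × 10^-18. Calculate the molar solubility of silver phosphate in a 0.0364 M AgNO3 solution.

s = 1.53 × 10^-13 M

Ag3PO4(s) <=> 3 Ag^+(aq) + PO4^3-(aq)
Ksp = [Ag^+]^3[PO4^3-]
If s mol/L dissolves here, [Ag^+] = 0.0364 + 3s ≈ 0.0364, [PO4^3-] = s (Ksp is small, so little additional dissolves).
Ksp ≈ (0.0364)^3 × s
s = 1.53 × 10^-13 M
Check: 3s = 4.6 x 10^-13 ≪ 0.0364, so the approximation is valid.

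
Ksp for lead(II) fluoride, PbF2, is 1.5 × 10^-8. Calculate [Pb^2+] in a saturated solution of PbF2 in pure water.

PbF2(s) ⇌ Pb^2+(aq) + 2 F^-(aq)
Ksp = [Pb^2+][F^-]^2
With molar solubility s: [Pb^2+] = s, [F^-] = 2s.
Substituting: Ksp = s(2s)^2 = 4s^3
s = (1.5 × 10^-8 / 4)^(1/3) = 1.55 × 10^-3 M
[Pb^2+] = s = 1.6 × 10^-3 M

1.6e-3 M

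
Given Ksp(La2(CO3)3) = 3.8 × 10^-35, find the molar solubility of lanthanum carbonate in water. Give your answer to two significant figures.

La2(CO3)3(s) ⇌ 2 La^3+ + 3 CO3^2-
Ksp = [La^3+]^2[CO3^2-]^3
Let s = molar solubility. Then [La^3+] = 2s and [CO3^2-] = 3s.
Ksp = (2s)^2(3s)^3 = 108s^5
Solving, s = (3.8 × 10^-35/108)^(1/5) = 5.1 x 10^-8 M

5.1 × 10^-8 M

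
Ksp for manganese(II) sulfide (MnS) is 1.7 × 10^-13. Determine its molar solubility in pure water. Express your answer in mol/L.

MnS(s) ⇌ Mn^2+ + S^2-
Ksp = [Mn^2+][S^2-]
With molar solubility s: [Mn^2+] = s, [S^2-] = s.
Ksp = s^2
s = (1.7 × 10^-13)^(1/2) = 4.1 × 10^-7 M

s ≈ 4.1 × 10^-7 M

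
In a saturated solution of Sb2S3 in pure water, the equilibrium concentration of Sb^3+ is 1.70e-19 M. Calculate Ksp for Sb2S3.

Ksp = 4.79 × 10^-94

Sb2S3(s) ⇌ 2 Sb^3+ + 3 S^2-
Stoichiometry gives [S^2-] = (3/2)[Sb^3+] = 2.550 × 10^-19 M.
Ksp = [Sb^3+]^2[S^2-]^3
Ksp = (1.70 x 10^-19)^2 × (2.550 × 10^-19)^3 = 4.79 x 10^-94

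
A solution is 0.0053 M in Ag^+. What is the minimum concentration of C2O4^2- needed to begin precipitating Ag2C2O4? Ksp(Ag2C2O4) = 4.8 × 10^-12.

Ag2C2O4(s) <=> 2 Ag^+ + C2O4^2-
Ksp = [Ag^+]^2[C2O4^2-]
Precipitation begins when Q = Ksp. With [Ag^+] = 0.0053 M:
4.8 × 10^-12 = (0.0053)^2 × [C2O4^2-]
[C2O4^2-] = (4.8 × 10^-12 / 2.81 x 10^-5) = 1.7 x 10^-7 M

1.7 × 10^-7 M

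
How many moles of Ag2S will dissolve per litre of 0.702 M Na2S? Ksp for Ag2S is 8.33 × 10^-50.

Ag2S(s) <=> 2 Ag^+(aq) + S^2-(aq)
Ksp = [Ag^+]^2[S^2-]
If s mol/L dissolves here, [Ag^+] = 2s, [S^2-] = 0.702 + s ≈ 0.702 (common-ion effect: S^2- is already 0.702 M).
Ksp ≈ (2s)^2 × 0.702
s = 1.72 × 10^-25 M
Check: s = 1.7 x 10^-25 ≪ 0.702, so the approximation is valid.

1.72 x 10^-25 M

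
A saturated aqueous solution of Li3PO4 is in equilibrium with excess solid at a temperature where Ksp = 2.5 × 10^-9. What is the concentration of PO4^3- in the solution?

[PO4^3-] = 3.1 × 10^-3 M

Li3PO4(s) ⇌ 3 Li^+(aq) + PO4^3-(aq)
Ksp = [Li^+]^3[PO4^3-]
For each mole of Li3PO4 that dissolves: [Li^+] = 3s, [PO4^3-] = s.
Substituting: Ksp = (3s)^3s = 27s^4
Solving, s = (2.5 × 10^-9/27)^(1/4) = 3.10 x 10^-3 M
[PO4^3-] = s = 3.1 × 10^-3 M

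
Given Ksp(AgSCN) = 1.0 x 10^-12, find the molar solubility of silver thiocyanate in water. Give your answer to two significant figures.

AgSCN(s) ⇌ Ag^+(aq) + SCN^-(aq)
Ksp = [Ag^+][SCN^-]
With molar solubility s: [Ag^+] = s, [SCN^-] = s.
Ksp = s × s = s^2
s = √(1.0 x 10^-12) = 1.0 × 10^-6 M

s = 1.0e-6 M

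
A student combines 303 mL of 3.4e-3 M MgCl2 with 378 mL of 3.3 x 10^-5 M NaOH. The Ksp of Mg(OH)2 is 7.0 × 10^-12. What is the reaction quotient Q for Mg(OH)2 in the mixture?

Q ≈ 5.1e-13

Total volume = 303 + 378 = 681 mL.
[Mg^2+] = 3.4 × 10^-3 × (303/681) = 1.51 × 10^-3 M
[OH^-] = 3.3 × 10^-5 × (378/681) = 1.83 x 10^-5 M
Mg(OH)2(s) <=> Mg^2+ + 2 OH^-, so Q = [Mg^2+][OH^-]^2
Q = (1.51 × 10^-3)(1.83 x 10^-5)^2 = 5.1 x 10^-13
Q < Ksp, so no precipitate of Mg(OH)2 forms.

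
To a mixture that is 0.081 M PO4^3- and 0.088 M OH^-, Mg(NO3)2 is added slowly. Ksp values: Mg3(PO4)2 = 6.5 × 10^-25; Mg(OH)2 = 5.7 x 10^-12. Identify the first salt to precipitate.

Each salt begins to precipitate when Q = Ksp, i.e. when [Mg^2+] reaches its threshold.
For Mg3(PO4)2: 6.5 × 10^-25 = (0.081)^2 × [Mg^2+]^3  ⇒  [Mg^2+] = 4.6 x 10^-8 M.
For Mg(OH)2: 5.7 x 10^-12 = (0.088)^2 × [Mg^2+]  ⇒  [Mg^2+] = 7.4 × 10^-10 M.
The salt with the lower threshold [Mg^2+] precipitates first: Mg(OH)2.

Mg(OH)2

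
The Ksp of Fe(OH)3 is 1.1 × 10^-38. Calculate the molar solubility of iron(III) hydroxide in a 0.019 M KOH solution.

Fe(OH)3(s) <=> Fe^3+(aq) + 3 OH^-(aq)
Ksp = [Fe^3+][OH^-]^3
If s mol/L dissolves here, [Fe^3+] = s, [OH^-] = 0.019 + 3s ≈ 0.019 (Ksp is small, so little additional dissolves).
Ksp ≈ s × (0.019)^3
s = 1.6 × 10^-33 M
Check: 3s = 4.8 × 10^-33 ≪ 0.019, so the approximation is valid.

s = 1.6 × 10^-33 M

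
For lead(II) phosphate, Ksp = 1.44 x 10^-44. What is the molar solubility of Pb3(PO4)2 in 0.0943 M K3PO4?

Pb3(PO4)2(s) <=> 3 Pb^2+ + 2 PO4^3-
Ksp = [Pb^2+]^3[PO4^3-]^2
If s mol/L dissolves here, [Pb^2+] = 3s, [PO4^3-] = 0.0943 + 2s ≈ 0.0943 (common-ion effect: PO4^3- is already 0.0943 M).
Ksp ≈ (3s)^3 × (0.0943)^2
s = 3.91 × 10^-15 M
Check: 2s = 7.8 × 10^-15 ≪ 0.0943, so the approximation is valid.

s = 3.91 × 10^-15 M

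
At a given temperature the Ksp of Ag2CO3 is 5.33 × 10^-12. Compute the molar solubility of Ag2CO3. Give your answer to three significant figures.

s = 1.10e-4 M

Ag2CO3(s) ⇌ 2 Ag^+ + CO3^2-
Ksp = [Ag^+]^2[CO3^2-]
With molar solubility s: [Ag^+] = 2s, [CO3^2-] = s.
Ksp = (2s)^2s = 4s^3
s^3 = 5.33 × 10^-12 / 4, so s = 1.10 x 10^-4 M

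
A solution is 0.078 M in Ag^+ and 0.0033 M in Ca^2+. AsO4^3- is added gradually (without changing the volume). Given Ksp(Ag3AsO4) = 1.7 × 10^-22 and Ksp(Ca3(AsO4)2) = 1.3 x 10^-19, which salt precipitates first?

Ag3AsO4

Each salt begins to precipitate when Q = Ksp, i.e. when [AsO4^3-] reaches its threshold.
For Ag3AsO4: 1.7 × 10^-22 = (0.078)^3 × [AsO4^3-]  ⇒  [AsO4^3-] = 3.6 x 10^-19 M.
For Ca3(AsO4)2: 1.3 x 10^-19 = (0.0033)^3 × [AsO4^3-]^2  ⇒  [AsO4^3-] = 1.9 × 10^-6 M.
The salt with the lower threshold [AsO4^3-] precipitates first: Ag3AsO4.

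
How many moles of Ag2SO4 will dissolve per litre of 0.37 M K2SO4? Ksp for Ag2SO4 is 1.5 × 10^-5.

s = 3.2e-3 M

Ag2SO4(s) ⇌ 2 Ag^+ + SO4^2-
Ksp = [Ag^+]^2[SO4^2-]
If s mol/L dissolves here, [Ag^+] = 2s, [SO4^2-] = 0.37 + s ≈ 0.37 (common-ion effect: SO4^2- is already 0.37 M).
Ksp ≈ (2s)^2 × 0.37
s = 3.2 × 10^-3 M
Check: s = 3.2 × 10^-3 ≪ 0.37, so the approximation is valid.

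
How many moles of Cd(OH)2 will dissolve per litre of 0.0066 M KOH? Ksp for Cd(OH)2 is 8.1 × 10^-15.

Cd(OH)2(s) <=> Cd^2+ + 2 OH^-
Ksp = [Cd^2+][OH^-]^2
If s mol/L dissolves here, [Cd^2+] = s, [OH^-] = 0.0066 + 2s ≈ 0.0066 (since OH^- from KOH dominates).
Ksp ≈ s × (0.0066)^2
s = 1.9 x 10^-10 M
Check: 2s = 3.7 × 10^-10 ≪ 0.0066, so the approximation is valid.

1.9 x 10^-10 M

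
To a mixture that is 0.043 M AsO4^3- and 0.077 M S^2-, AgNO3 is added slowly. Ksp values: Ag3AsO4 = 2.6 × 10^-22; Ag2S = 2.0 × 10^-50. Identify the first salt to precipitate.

Ag2S

Precipitation of each salt starts when its ion product equals its Ksp.
For Ag3AsO4: 2.6 × 10^-22 = 0.043 × [Ag^+]^3  ⇒  [Ag^+] = 1.8 x 10^-7 M.
For Ag2S: 2.0 × 10^-50 = 0.077 × [Ag^+]^2  ⇒  [Ag^+] = 5.1 x 10^-25 M.
The salt with the lower threshold [Ag^+] precipitates first: Ag2S.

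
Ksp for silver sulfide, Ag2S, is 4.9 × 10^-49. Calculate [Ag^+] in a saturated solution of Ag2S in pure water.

Ag2S(s) ⇌ 2 Ag^+ + S^2-
Ksp = [Ag^+]^2[S^2-]
If s mol/L of Ag2S dissolves, [Ag^+] = 2s and [S^2-] = s.
Ksp = (2s)^2s = 4s^3
s^3 = 4.9 × 10^-49 / 4, so s = 4.97 x 10^-17 M
[Ag^+] = 2s = 9.9 × 10^-17 M

9.9e-17 M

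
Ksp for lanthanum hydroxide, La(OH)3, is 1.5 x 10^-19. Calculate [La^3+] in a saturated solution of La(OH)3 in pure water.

[La^3+] = 8.6e-6 M

La(OH)3(s) <=> La^3+(aq) + 3 OH^-(aq)
Ksp = [La^3+][OH^-]^3
With molar solubility s: [La^3+] = s, [OH^-] = 3s.
So Ksp = s × (3s)^3 = 27s^4
s = (1.5 x 10^-19 / 27)^(1/4) = 8.63 x 10^-6 M
[La^3+] = s = 8.6 × 10^-6 M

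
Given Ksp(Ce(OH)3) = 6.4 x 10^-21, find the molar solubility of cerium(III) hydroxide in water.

s = 3.9 × 10^-6 M

Ce(OH)3(s) ⇌ Ce^3+(aq) + 3 OH^-(aq)
Ksp = [Ce^3+][OH^-]^3
For each mole of Ce(OH)3 that dissolves: [Ce^3+] = s, [OH^-] = 3s.
Substituting: Ksp = s(3s)^3 = 27s^4
s^4 = 6.4 x 10^-21 / 27, so s = 3.9 x 10^-6 M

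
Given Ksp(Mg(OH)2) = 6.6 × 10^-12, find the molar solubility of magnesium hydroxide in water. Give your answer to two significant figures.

Mg(OH)2(s) <=> Mg^2+ + 2 OH^-
Ksp = [Mg^2+][OH^-]^2
For each mole of Mg(OH)2 that dissolves: [Mg^2+] = s, [OH^-] = 2s.
Substituting: Ksp = s(2s)^2 = 4s^3
s^3 = 6.6 × 10^-12 / 4, so s = 1.2 x 10^-4 M

1.2 × 10^-4 M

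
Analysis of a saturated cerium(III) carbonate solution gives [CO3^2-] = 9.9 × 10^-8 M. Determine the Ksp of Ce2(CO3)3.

Ce2(CO3)3(s) ⇌ 2 Ce^3+(aq) + 3 CO3^2-(aq)
Stoichiometry gives [Ce^3+] = (2/3)[CO3^2-] = 6.60 × 10^-8 M.
Ksp = [Ce^3+]^2[CO3^2-]^3
Ksp = (6.60 x 10^-8)^2 × (9.9 x 10^-8)^3 = 4.2 × 10^-36

4.2 x 10^-36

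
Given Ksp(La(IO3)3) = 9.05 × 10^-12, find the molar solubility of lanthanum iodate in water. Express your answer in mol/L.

s = 7.61 × 10^-4 M

La(IO3)3(s) ⇌ La^3+ + 3 IO3^-
Ksp = [La^3+][IO3^-]^3
Let s = molar solubility. Then [La^3+] = s and [IO3^-] = 3s.
Ksp = s(3s)^3 = 27s^4
s^4 = 9.05 × 10^-12 / 27, so s = 7.61 × 10^-4 M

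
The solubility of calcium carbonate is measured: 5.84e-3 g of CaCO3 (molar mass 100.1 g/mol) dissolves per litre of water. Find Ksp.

Molar solubility s = (5.84 x 10^-3 g/L) / (100.1 g/mol) = 5.834 x 10^-5 M.
CaCO3(s) <=> Ca^2+ + CO3^2-
For each mole of CaCO3 that dissolves: [Ca^2+] = s, [CO3^2-] = s.
Ksp = [Ca^2+][CO3^2-]
Ksp = s × s = s^2
Ksp = (5.834 x 10^-5)^2 = 3.40 × 10^-9

Ksp = 3.40 x 10^-9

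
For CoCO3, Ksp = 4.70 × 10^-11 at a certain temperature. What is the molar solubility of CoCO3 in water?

CoCO3(s) <=> Co^2+(aq) + CO3^2-(aq)
Ksp = [Co^2+][CO3^2-]
Let s = molar solubility. Then [Co^2+] = s and [CO3^2-] = s.
Ksp = s^2
s = √(4.70 × 10^-11) = 6.86 × 10^-6 M

6.86 × 10^-6 M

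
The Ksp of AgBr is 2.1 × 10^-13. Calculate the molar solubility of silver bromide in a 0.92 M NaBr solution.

AgBr(s) ⇌ Ag^+ + Br^-
Ksp = [Ag^+][Br^-]
Let s be the molar solubility in this solution. [Ag^+] = s, [Br^-] = 0.92 + s ≈ 0.92 (since Br^- from NaBr dominates).
Ksp ≈ s × 0.92
s = 2.3 × 10^-13 M
Check: s = 2.3 x 10^-13 ≪ 0.92, so the approximation is valid.

s = 2.3 × 10^-13 M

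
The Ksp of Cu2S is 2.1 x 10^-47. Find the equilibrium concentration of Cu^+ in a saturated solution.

[Cu^+] ≈ 3.5 × 10^-16 M

Cu2S(s) <=> 2 Cu^+(aq) + S^2-(aq)
Ksp = [Cu^+]^2[S^2-]
For each mole of Cu2S that dissolves: [Cu^+] = 2s, [S^2-] = s.
So Ksp = (2s)^2 × s = 4s^3
Solving, s = (2.1 x 10^-47/4)^(1/3) = 1.74 × 10^-16 M
[Cu^+] = 2s = 3.5 × 10^-16 M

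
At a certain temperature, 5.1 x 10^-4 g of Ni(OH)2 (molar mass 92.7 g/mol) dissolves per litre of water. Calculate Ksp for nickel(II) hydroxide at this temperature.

Molar solubility s = (5.1 × 10^-4 g/L) / (92.7 g/mol) = 5.50 x 10^-6 M.
Ni(OH)2(s) ⇌ Ni^2+(aq) + 2 OH^-(aq)
If s mol/L of Ni(OH)2 dissolves, [Ni^2+] = s and [OH^-] = 2s.
Ksp = [Ni^2+][OH^-]^2
Substituting: Ksp = s(2s)^2 = 4s^3
Ksp = 4 × (5.50 × 10^-6)^3 = 6.7 × 10^-16

Ksp ≈ 6.7 x 10^-16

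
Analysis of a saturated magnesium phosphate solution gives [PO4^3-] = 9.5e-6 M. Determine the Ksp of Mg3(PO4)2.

Ksp ≈ 2.6e-25

Mg3(PO4)2(s) ⇌ 3 Mg^2+(aq) + 2 PO4^3-(aq)
Stoichiometry gives [Mg^2+] = (3/2)[PO4^3-] = 1.43 x 10^-5 M.
Ksp = [Mg^2+]^3[PO4^3-]^2
Ksp = (1.43 x 10^-5)^3 × (9.5 × 10^-6)^2 = 2.6 × 10^-25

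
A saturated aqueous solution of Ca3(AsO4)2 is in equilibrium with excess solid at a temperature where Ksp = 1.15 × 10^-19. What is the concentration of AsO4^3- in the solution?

[AsO4^3-] = 1.28 × 10^-4 M

Ca3(AsO4)2(s) <=> 3 Ca^2+ + 2 AsO4^3-
Ksp = [Ca^2+]^3[AsO4^3-]^2
Let s = molar solubility. Then [Ca^2+] = 3s and [AsO4^3-] = 2s.
Ksp = (3s)^3(2s)^2 = 108s^5
Solving, s = (1.15 × 10^-19/108)^(1/5) = 6.389 × 10^-5 M
[AsO4^3-] = 2s = 1.28 x 10^-4 M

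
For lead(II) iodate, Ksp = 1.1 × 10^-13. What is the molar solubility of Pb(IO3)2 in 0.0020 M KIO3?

Pb(IO3)2(s) <=> Pb^2+(aq) + 2 IO3^-(aq)
Ksp = [Pb^2+][IO3^-]^2
If s mol/L dissolves here, [Pb^2+] = s, [IO3^-] = 0.0020 + 2s ≈ 0.0020 (Ksp is small, so little additional dissolves).
Ksp ≈ s × (0.0020)^2
s = 2.8 × 10^-8 M
Check: 2s = 5.5 x 10^-8 ≪ 0.0020, so the approximation is valid.

s = 2.8 × 10^-8 M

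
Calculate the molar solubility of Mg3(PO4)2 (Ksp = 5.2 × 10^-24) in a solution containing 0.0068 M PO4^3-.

s ≈ 1.6 × 10^-7 M

Mg3(PO4)2(s) ⇌ 3 Mg^2+ + 2 PO4^3-
Ksp = [Mg^2+]^3[PO4^3-]^2
Let s be the molar solubility in this solution. [Mg^2+] = 3s, [PO4^3-] = 0.0068 + 2s ≈ 0.0068 (common-ion effect: PO4^3- is already 0.0068 M).
Ksp ≈ (3s)^3 × (0.0068)^2
s = 1.6 x 10^-7 M
Check: 2s = 3.2 x 10^-7 ≪ 0.0068, so the approximation is valid.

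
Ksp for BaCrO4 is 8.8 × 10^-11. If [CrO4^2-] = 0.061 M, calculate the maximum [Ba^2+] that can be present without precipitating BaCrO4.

1.4 x 10^-9 M

BaCrO4(s) ⇌ Ba^2+(aq) + CrO4^2-(aq)
Ksp = [Ba^2+][CrO4^2-]
Precipitation begins when Q = Ksp. With [CrO4^2-] = 0.061 M:
8.8 × 10^-11 = (0.061) × [Ba^2+]
[Ba^2+] = (8.8 × 10^-11 / 6.1 × 10^-2) = 1.4 × 10^-9 M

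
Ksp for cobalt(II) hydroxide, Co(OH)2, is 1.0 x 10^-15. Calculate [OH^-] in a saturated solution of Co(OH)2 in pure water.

Co(OH)2(s) <=> Co^2+ + 2 OH^-
Ksp = [Co^2+][OH^-]^2
For each mole of Co(OH)2 that dissolves: [Co^2+] = s, [OH^-] = 2s.
Substituting: Ksp = s(2s)^2 = 4s^3
s^3 = 1.0 x 10^-15 / 4, so s = 6.30 × 10^-6 M
[OH^-] = 2s = 1.3 × 10^-5 M

[OH^-] ≈ 1.3 × 10^-5 M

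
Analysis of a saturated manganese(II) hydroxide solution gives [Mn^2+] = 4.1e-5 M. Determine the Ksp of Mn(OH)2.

Ksp ≈ 2.8e-13

Mn(OH)2(s) ⇌ Mn^2+(aq) + 2 OH^-(aq)
Stoichiometry gives [OH^-] = (2/1)[Mn^2+] = 8.20 × 10^-5 M.
Ksp = [Mn^2+][OH^-]^2
Ksp = 4.1 × 10^-5 × (8.20 x 10^-5)^2 = 2.8 × 10^-13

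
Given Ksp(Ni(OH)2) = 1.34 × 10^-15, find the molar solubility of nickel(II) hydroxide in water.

Ni(OH)2(s) <=> Ni^2+ + 2 OH^-
Ksp = [Ni^2+][OH^-]^2
With molar solubility s: [Ni^2+] = s, [OH^-] = 2s.
So Ksp = s × (2s)^2 = 4s^3
s = (1.34 × 10^-15 / 4)^(1/3) = 6.95 x 10^-6 M

s ≈ 6.95e-6 M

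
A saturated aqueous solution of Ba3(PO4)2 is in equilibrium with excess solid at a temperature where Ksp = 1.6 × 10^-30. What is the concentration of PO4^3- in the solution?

Ba3(PO4)2(s) <=> 3 Ba^2+ + 2 PO4^3-
Ksp = [Ba^2+]^3[PO4^3-]^2
For each mole of Ba3(PO4)2 that dissolves: [Ba^2+] = 3s, [PO4^3-] = 2s.
Substituting: Ksp = (3s)^3(2s)^2 = 108s^5
s^5 = 1.6 × 10^-30 / 108, so s = 4.31 × 10^-7 M
[PO4^3-] = 2s = 8.6 x 10^-7 M

[PO4^3-] = 8.6 x 10^-7 M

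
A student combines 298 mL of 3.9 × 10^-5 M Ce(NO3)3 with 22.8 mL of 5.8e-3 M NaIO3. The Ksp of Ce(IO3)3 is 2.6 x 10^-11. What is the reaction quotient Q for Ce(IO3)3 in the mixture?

Total volume = 298 + 22.8 = 320.8 mL.
[Ce^3+] = 3.9 x 10^-5 × (298/320.8) = 3.62 × 10^-5 M
[IO3^-] = 5.8 × 10^-3 × (22.8/320.8) = 4.12 × 10^-4 M
Ce(IO3)3(s) ⇌ Ce^3+(aq) + 3 IO3^-(aq), so Q = [Ce^3+][IO3^-]^3
Q = (3.62 x 10^-5)(4.12 x 10^-4)^3 = 2.5 x 10^-15
Q < Ksp, so no precipitate of Ce(IO3)3 forms.

2.5e-15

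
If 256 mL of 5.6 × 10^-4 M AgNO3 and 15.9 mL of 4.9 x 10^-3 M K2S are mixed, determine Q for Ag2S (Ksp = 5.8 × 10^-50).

Q ≈ 8.0e-11

Total volume = 256 + 15.9 = 271.9 mL.
[Ag^+] = 5.6 × 10^-4 × (256/271.9) = 5.27 × 10^-4 M
[S^2-] = 4.9 × 10^-3 × (15.9/271.9) = 2.87 × 10^-4 M
Ag2S(s) <=> 2 Ag^+(aq) + S^2-(aq), so Q = [Ag^+]^2[S^2-]
Q = (5.27 x 10^-4)^2(2.87 x 10^-4) = 8.0 × 10^-11
Q > Ksp, so Ag2S will precipitate.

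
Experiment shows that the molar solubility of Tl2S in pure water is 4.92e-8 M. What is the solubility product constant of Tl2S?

Ksp = 4.76 x 10^-22

Tl2S(s) ⇌ 2 Tl^+ + S^2-
With molar solubility s: [Tl^+] = 2s, [S^2-] = s.
Ksp = [Tl^+]^2[S^2-]
Ksp = (2s)^2s = 4s^3
Ksp = 4 × (4.92 × 10^-8)^3 = 4.76 × 10^-22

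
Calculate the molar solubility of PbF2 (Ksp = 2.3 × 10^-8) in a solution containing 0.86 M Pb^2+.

s = 8.2e-5 M

PbF2(s) ⇌ Pb^2+ + 2 F^-
Ksp = [Pb^2+][F^-]^2
If s mol/L dissolves here, [Pb^2+] = 0.86 + s ≈ 0.86, [F^-] = 2s (Ksp is small, so little additional dissolves).
Ksp ≈ 0.86 × (2s)^2
s = 8.2 × 10^-5 M
Check: s = 8.2 × 10^-5 ≪ 0.86, so the approximation is valid.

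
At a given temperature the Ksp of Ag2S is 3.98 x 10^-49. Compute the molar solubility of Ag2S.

Ag2S(s) <=> 2 Ag^+ + S^2-
Ksp = [Ag^+]^2[S^2-]
If s mol/L of Ag2S dissolves, [Ag^+] = 2s and [S^2-] = s.
Ksp = (2s)^2s = 4s^3
Solving, s = (3.98 x 10^-49/4)^(1/3) = 4.63 × 10^-17 M

s = 4.63 x 10^-17 M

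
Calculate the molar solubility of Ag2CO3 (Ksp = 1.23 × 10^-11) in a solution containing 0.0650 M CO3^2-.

Ag2CO3(s) ⇌ 2 Ag^+ + CO3^2-
Ksp = [Ag^+]^2[CO3^2-]
If s mol/L dissolves here, [Ag^+] = 2s, [CO3^2-] = 0.0650 + s ≈ 0.0650 (since the CO3^2- already present dominates).
Ksp ≈ (2s)^2 × 0.0650
s = 6.88 x 10^-6 M
Check: s = 6.9 x 10^-6 ≪ 0.0650, so the approximation is valid.

s ≈ 6.88e-6 M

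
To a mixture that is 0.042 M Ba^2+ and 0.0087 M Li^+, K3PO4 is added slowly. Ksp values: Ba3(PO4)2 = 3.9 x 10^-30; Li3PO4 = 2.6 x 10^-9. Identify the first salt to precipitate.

Ba3(PO4)2

Precipitation of each salt starts when its ion product equals its Ksp.
For Ba3(PO4)2: 3.9 x 10^-30 = (0.042)^3 × [PO4^3-]^2  ⇒  [PO4^3-] = 2.3 x 10^-13 M.
For Li3PO4: 2.6 x 10^-9 = (0.0087)^3 × [PO4^3-]  ⇒  [PO4^3-] = 3.9 × 10^-3 M.
The salt with the lower threshold [PO4^3-] precipitates first: Ba3(PO4)2.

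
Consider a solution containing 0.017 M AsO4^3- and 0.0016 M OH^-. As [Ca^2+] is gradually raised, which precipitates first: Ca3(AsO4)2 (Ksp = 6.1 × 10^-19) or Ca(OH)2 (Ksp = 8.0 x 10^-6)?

Each salt begins to precipitate when Q = Ksp, i.e. when [Ca^2+] reaches its threshold.
For Ca3(AsO4)2: 6.1 × 10^-19 = (0.017)^2 × [Ca^2+]^3  ⇒  [Ca^2+] = 1.3 × 10^-5 M.
For Ca(OH)2: 8.0 x 10^-6 = (0.0016)^2 × [Ca^2+]  ⇒  [Ca^2+] = 3.1 M.
The salt with the lower threshold [Ca^2+] precipitates first: Ca3(AsO4)2.

Ca3(AsO4)2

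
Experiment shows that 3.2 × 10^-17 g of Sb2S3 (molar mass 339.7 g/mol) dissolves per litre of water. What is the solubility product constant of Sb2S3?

Molar solubility s = (3.2 × 10^-17 g/L) / (339.7 g/mol) = 9.42 × 10^-20 M.
Sb2S3(s) ⇌ 2 Sb^3+ + 3 S^2-
If s mol/L of Sb2S3 dissolves, [Sb^3+] = 2s and [S^2-] = 3s.
Ksp = [Sb^3+]^2[S^2-]^3
Ksp = (2s)^2(3s)^3 = 108s^5
Ksp = 108 × (9.42 × 10^-20)^5 = 8.0 × 10^-94

8.0 × 10^-94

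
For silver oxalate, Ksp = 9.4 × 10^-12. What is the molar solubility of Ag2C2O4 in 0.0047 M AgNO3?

s = 4.3 × 10^-7 M

Ag2C2O4(s) <=> 2 Ag^+ + C2O4^2-
Ksp = [Ag^+]^2[C2O4^2-]
Let s = moles of Ag2C2O4 that dissolve per litre. [Ag^+] = 0.0047 + 2s ≈ 0.0047, [C2O4^2-] = s (since Ag^+ from AgNO3 dominates).
Ksp ≈ (0.0047)^2 × s
s = 4.3 x 10^-7 M
Check: 2s = 8.5 × 10^-7 ≪ 0.0047, so the approximation is valid.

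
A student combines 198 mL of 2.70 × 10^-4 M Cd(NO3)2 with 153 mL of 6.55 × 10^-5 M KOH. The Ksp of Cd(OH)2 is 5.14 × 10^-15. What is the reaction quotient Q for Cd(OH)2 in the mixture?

Total volume = 198 + 153 = 351 mL.
[Cd^2+] = 2.70 × 10^-4 × (198/351) = 1.523 x 10^-4 M
[OH^-] = 6.55 × 10^-5 × (153/351) = 2.855 × 10^-5 M
Cd(OH)2(s) ⇌ Cd^2+(aq) + 2 OH^-(aq), so Q = [Cd^2+][OH^-]^2
Q = (1.523 × 10^-4)(2.855 × 10^-5)^2 = 1.24 x 10^-13
Q > Ksp, so Cd(OH)2 will precipitate.

1.24e-13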